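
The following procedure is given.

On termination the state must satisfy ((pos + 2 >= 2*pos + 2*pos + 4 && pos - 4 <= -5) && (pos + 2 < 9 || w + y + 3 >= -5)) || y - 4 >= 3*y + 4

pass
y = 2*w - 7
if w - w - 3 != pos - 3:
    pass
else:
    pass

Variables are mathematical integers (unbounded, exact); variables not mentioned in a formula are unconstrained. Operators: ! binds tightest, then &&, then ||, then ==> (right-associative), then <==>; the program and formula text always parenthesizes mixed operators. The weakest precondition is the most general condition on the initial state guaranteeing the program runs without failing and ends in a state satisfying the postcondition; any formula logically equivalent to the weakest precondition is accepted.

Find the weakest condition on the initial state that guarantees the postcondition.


Working backward. After the program, the postcondition ((pos + 2 >= 2*pos + 2*pos + 4 && pos - 4 <= -5) && (pos + 2 < 9 || w + y + 3 >= -5)) || y - 4 >= 3*y + 4 must hold; in canonical form it is (3*pos <= -2 && pos <= -1 && (pos < 7 || w + y >= -8)) || 2*y <= -8.
Then branch requires (3*pos <= -2 && pos <= -1 && (pos < 7 || w + y >= -8)) || 2*y <= -8; else branch requires (3*pos <= -2 && pos <= -1 && (pos < 7 || w + y >= -8)) || 2*y <= -8.
Before the if: (pos != 0 ==> ((3*pos <= -2 && pos <= -1 && (pos < 7 || w + y >= -8)) || 2*y <= -8)) && ((!(pos != 0)) ==> ((3*pos <= -2 && pos <= -1 && (pos < 7 || w + y >= -8)) || 2*y <= -8))
Before y := 2*w - 7: (pos != 0 ==> ((3*pos <= -2 && pos <= -1 && (pos < 7 || 3*w >= -1)) || 4*w <= 6)) && ((!(pos != 0)) ==> ((3*pos <= -2 && pos <= -1 && (pos < 7 || 3*w >= -1)) || 4*w <= 6))
Before skip: (pos != 0 ==> ((3*pos <= -2 && pos <= -1 && (pos < 7 || 3*w >= -1)) || 4*w <= 6)) && ((!(pos != 0)) ==> ((3*pos <= -2 && pos <= -1 && (pos < 7 || 3*w >= -1)) || 4*w <= 6))
Answer: WP = (pos != 0 ==> ((3*pos <= -2 && pos <= -1 && (pos < 7 || 3*w >= -1)) || 4*w <= 6)) && ((!(pos != 0)) ==> ((3*pos <= -2 && pos <= -1 && (pos < 7 || 3*w >= -1)) || 4*w <= 6))


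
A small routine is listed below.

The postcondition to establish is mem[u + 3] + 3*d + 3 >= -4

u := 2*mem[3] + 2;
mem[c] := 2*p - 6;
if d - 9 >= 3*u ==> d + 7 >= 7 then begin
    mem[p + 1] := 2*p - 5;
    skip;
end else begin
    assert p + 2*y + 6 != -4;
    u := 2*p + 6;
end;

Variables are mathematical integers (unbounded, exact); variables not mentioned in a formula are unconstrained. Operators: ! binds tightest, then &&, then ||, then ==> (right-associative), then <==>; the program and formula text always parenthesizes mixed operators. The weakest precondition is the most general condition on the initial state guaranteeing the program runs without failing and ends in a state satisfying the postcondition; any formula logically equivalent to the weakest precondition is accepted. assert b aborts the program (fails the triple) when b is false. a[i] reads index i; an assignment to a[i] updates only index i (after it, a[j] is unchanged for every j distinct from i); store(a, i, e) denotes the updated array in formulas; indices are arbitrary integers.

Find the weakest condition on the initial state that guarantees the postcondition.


Working backward. After the program, the postcondition mem[u + 3] + 3*d + 3 >= -4 must hold; in canonical form it is mem[u + 3] + 3*d >= -7.
Then branch requires store(mem, p + 1, 2*p - 5)[u + 3] + 3*d >= -7; else branch requires p + 2*y != -10 && mem[2*p + 9] + 3*d >= -7.
Before the if: ((d >= 3*u + 9 ==> d >= 0) ==> store(mem, p + 1, 2*p - 5)[u + 3] + 3*d >= -7) && ((!(d >= 3*u + 9 ==> d >= 0)) ==> (p + 2*y != -10 && mem[2*p + 9] + 3*d >= -7))
Before mem[c] := 2*p - 6: ((d >= 3*u + 9 ==> d >= 0) ==> store(store(mem, c, 2*p - 6), p + 1, 2*p - 5)[u + 3] + 3*d >= -7) && ((!(d >= 3*u + 9 ==> d >= 0)) ==> (p + 2*y != -10 && store(mem, c, 2*p - 6)[2*p + 9] + 3*d >= -7))
Before u := 2*mem[3] + 2: ((d >= 6*mem[3] + 15 ==> d >= 0) ==> store(store(mem, c, 2*p - 6), p + 1, 2*p - 5)[2*mem[3] + 5] + 3*d >= -7) && ((!(d >= 6*mem[3] + 15 ==> d >= 0)) ==> (p + 2*y != -10 && store(mem, c, 2*p - 6)[2*p + 9] + 3*d >= -7))
Answer: WP = ((d >= 6*mem[3] + 15 ==> d >= 0) ==> store(store(mem, c, 2*p - 6), p + 1, 2*p - 5)[2*mem[3] + 5] + 3*d >= -7) && ((!(d >= 6*mem[3] + 15 ==> d >= 0)) ==> (p + 2*y != -10 && store(mem, c, 2*p - 6)[2*p + 9] + 3*d >= -7))


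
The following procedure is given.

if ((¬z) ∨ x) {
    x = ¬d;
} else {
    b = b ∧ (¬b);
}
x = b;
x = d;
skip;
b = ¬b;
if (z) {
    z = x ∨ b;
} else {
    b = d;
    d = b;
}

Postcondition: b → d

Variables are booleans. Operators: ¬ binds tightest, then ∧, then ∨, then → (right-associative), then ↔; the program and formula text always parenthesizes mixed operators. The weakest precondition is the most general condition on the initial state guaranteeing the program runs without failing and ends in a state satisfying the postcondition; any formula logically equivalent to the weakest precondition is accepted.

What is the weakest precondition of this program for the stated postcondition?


Working backward. After the program, b → d must hold.
Then branch requires b → d; else branch requires true.
Before the if: z → (b → d)
Before b := ¬b: z → ((¬b) → d)
Before skip: z → ((¬b) → d)
Before x := d: z → ((¬b) → d)
Before x := b: z → ((¬b) → d)
Then branch requires z → ((¬b) → d); else branch requires z → d.
Before the if: (((¬z) ∨ x) → (z → ((¬b) → d))) ∧ ((¬((¬z) ∨ x)) → (z → d))
Answer: WP = (((¬z) ∨ x) → (z → ((¬b) → d))) ∧ ((¬((¬z) ∨ x)) → (z → d))


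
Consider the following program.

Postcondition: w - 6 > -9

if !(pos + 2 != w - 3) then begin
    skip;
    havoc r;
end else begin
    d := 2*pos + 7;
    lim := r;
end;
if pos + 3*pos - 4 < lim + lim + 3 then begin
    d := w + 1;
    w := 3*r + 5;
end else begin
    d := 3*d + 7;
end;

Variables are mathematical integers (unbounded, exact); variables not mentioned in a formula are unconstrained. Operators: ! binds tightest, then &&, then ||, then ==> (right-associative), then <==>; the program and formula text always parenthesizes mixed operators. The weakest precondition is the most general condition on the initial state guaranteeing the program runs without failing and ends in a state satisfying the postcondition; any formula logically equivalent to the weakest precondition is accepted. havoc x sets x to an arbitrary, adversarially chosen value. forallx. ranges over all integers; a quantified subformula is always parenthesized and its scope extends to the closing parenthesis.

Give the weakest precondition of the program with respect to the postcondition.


Working backward. After the program, the postcondition w - 6 > -9 must hold; in canonical form it is w > -3.
Then branch requires 3*r > -8; else branch requires w > -3.
Before the if: (4*pos < 2*lim + 7 ==> 3*r > -8) && ((!(4*pos < 2*lim + 7)) ==> w > -3)
Then branch requires forall r_1. ((4*pos < 2*lim + 7 ==> 3*r_1 > -8) && ((!(4*pos < 2*lim + 7)) ==> w > -3)); else branch requires (4*pos < 2*r + 7 ==> 3*r > -8) && ((!(4*pos < 2*r + 7)) ==> w > -3).
Before the if: ((!(pos != w - 5)) ==> (forall r_1. ((4*pos < 2*lim + 7 ==> 3*r_1 > -8) && ((!(4*pos < 2*lim + 7)) ==> w > -3)))) && (pos != w - 5 ==> ((4*pos < 2*r + 7 ==> 3*r > -8) && ((!(4*pos < 2*r + 7)) ==> w > -3)))
Answer: WP = ((!(pos != w - 5)) ==> (forall r_1. ((4*pos < 2*lim + 7 ==> 3*r_1 > -8) && ((!(4*pos < 2*lim + 7)) ==> w > -3)))) && (pos != w - 5 ==> ((4*pos < 2*r + 7 ==> 3*r > -8) && ((!(4*pos < 2*r + 7)) ==> w > -3)))


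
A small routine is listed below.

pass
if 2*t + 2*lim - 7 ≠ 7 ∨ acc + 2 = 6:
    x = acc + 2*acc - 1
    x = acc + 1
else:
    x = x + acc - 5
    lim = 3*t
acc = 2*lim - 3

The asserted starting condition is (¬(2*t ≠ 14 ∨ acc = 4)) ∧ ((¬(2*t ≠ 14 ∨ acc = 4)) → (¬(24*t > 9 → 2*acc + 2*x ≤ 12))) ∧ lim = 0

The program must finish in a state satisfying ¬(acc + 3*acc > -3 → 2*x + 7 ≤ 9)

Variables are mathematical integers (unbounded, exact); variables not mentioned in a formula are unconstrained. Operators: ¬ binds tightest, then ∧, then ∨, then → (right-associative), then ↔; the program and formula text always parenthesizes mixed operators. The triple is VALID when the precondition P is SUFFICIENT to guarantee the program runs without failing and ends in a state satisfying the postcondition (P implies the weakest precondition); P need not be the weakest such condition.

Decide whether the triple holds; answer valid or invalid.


Working backward. After the program, the postcondition ¬(acc + 3*acc > -3 → 2*x + 7 ≤ 9) must hold; in canonical form it is ¬(4*acc > -3 → 2*x ≤ 2).
Before acc := 2*lim - 3: ¬(8*lim > 9 → 2*x ≤ 2)
Then branch requires ¬(8*lim > 9 → 2*acc ≤ 0); else branch requires ¬(24*t > 9 → 2*acc + 2*x ≤ 12).
Before the if: ((2*lim + 2*t ≠ 14 ∨ acc = 4) → (¬(8*lim > 9 → 2*acc ≤ 0))) ∧ ((¬(2*lim + 2*t ≠ 14 ∨ acc = 4)) → (¬(24*t > 9 → 2*acc + 2*x ≤ 12)))
Before skip: ((2*lim + 2*t ≠ 14 ∨ acc = 4) → (¬(8*lim > 9 → 2*acc ≤ 0))) ∧ ((¬(2*lim + 2*t ≠ 14 ∨ acc = 4)) → (¬(24*t > 9 → 2*acc + 2*x ≤ 12)))
The weakest precondition is ((2*lim + 2*t ≠ 14 ∨ acc = 4) → (¬(8*lim > 9 → 2*acc ≤ 0))) ∧ ((¬(2*lim + 2*t ≠ 14 ∨ acc = 4)) → (¬(24*t > 9 → 2*acc + 2*x ≤ 12))).
Check whether (¬(2*t ≠ 14 ∨ acc = 4)) ∧ ((¬(2*t ≠ 14 ∨ acc = 4)) → (¬(24*t > 9 → 2*acc + 2*x ≤ 12))) ∧ lim = 0 implies it.
Every state satisfying the precondition satisfies the weakest precondition: the implication holds.
Answer: valid


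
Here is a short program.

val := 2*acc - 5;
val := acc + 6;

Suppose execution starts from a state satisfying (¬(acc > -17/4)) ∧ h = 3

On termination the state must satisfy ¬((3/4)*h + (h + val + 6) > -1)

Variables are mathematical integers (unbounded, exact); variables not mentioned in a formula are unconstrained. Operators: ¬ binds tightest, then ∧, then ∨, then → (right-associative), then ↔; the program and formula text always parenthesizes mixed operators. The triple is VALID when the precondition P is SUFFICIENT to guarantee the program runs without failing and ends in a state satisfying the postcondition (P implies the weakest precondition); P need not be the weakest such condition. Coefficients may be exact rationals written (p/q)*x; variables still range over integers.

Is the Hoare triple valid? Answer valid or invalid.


Working backward. After the program, the postcondition ¬((3/4)*h + (h + val + 6) > -1) must hold; in canonical form it is ¬((7/4)*h + val > -7).
Before val := acc + 6: ¬(acc + (7/4)*h > -13)
Before val := 2*acc - 5: ¬(acc + (7/4)*h > -13)
The weakest precondition is ¬(acc + (7/4)*h > -13).
Check whether (¬(acc > -17/4)) ∧ h = 3 implies it.
Countermodel: at the initial state acc = -18, h = 3, the precondition holds but the weakest precondition fails.
Answer: invalid


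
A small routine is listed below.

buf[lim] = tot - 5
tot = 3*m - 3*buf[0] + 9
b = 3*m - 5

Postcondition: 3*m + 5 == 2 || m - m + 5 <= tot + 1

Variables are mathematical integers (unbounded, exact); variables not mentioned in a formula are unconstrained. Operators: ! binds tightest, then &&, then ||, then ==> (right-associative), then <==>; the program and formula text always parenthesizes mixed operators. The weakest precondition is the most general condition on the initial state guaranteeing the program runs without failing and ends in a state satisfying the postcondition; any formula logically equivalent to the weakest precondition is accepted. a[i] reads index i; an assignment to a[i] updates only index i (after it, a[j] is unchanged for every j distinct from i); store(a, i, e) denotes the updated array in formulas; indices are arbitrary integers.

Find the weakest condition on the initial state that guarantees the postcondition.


Working backward. After the program, the postcondition 3*m + 5 == 2 || m - m + 5 <= tot + 1 must hold; in canonical form it is 3*m == -3 || tot >= 4.
Before b := 3*m - 5: 3*m == -3 || tot >= 4
Before tot := 3*m - 3*buf[0] + 9: 3*m == -3 || 3*m >= 3*buf[0] - 5
Before buf[lim] := tot - 5: 3*m == -3 || 3*m >= 3*store(buf, lim, tot - 5)[0] - 5
Answer: WP = 3*m == -3 || 3*m >= 3*store(buf, lim, tot - 5)[0] - 5


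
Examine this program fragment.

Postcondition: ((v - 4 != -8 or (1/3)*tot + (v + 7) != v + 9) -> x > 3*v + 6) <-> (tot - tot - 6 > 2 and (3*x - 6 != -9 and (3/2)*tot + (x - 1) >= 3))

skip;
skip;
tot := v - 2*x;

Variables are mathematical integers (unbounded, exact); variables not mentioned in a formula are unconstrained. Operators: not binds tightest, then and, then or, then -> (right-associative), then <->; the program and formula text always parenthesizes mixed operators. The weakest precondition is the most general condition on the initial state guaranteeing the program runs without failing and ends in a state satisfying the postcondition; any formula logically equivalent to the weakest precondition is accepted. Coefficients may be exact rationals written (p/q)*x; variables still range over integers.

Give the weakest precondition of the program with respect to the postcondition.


Working backward. After the program, the postcondition ((v - 4 != -8 or (1/3)*tot + (v + 7) != v + 9) -> x > 3*v + 6) <-> (tot - tot - 6 > 2 and (3*x - 6 != -9 and (3/2)*tot + (x - 1) >= 3)) must hold; in canonical form it is not ((v != -4 or (1/3)*tot != 2) -> x > 3*v + 6).
Before tot := v - 2*x: not ((v != -4 or (1/3)*v != (2/3)*x + 2) -> x > 3*v + 6)
Before skip: not ((v != -4 or (1/3)*v != (2/3)*x + 2) -> x > 3*v + 6)
Before skip: not ((v != -4 or (1/3)*v != (2/3)*x + 2) -> x > 3*v + 6)
Answer: WP = not ((v != -4 or (1/3)*v != (2/3)*x + 2) -> x > 3*v + 6)


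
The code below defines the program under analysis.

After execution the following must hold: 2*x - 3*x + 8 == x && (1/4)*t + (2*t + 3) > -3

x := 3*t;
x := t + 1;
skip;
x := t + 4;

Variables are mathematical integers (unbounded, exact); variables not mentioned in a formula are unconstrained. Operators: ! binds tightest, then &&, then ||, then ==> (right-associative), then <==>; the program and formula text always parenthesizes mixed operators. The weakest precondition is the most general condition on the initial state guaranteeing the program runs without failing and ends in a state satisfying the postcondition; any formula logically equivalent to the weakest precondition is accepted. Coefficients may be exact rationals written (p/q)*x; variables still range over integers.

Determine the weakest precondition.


Working backward. After the program, the postcondition 2*x - 3*x + 8 == x && (1/4)*t + (2*t + 3) > -3 must hold; in canonical form it is 2*x == 8 && (9/4)*t > -6.
Before x := t + 4: 2*t == 0 && (9/4)*t > -6
Before skip: 2*t == 0 && (9/4)*t > -6
Before x := t + 1: 2*t == 0 && (9/4)*t > -6
Before x := 3*t: 2*t == 0 && (9/4)*t > -6
Answer: WP = 2*t == 0 && (9/4)*t > -6


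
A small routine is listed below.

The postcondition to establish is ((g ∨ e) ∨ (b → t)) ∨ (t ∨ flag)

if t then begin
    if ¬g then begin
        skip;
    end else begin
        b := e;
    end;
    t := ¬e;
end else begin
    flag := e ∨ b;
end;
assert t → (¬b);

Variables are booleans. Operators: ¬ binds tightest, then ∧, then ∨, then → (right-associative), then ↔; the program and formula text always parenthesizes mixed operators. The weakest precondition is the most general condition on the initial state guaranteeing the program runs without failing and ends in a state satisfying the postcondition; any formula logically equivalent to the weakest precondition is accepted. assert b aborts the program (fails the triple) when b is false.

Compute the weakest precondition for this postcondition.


Working backward. After the program, the postcondition ((g ∨ e) ∨ (b → t)) ∨ (t ∨ flag) must hold; in canonical form it is g ∨ e ∨ (b → t) ∨ t ∨ flag.
Before assert t → (¬b): (t → (¬b)) ∧ (g ∨ e ∨ (b → t) ∨ t ∨ flag)
Then branch requires (¬g) → ((¬e) → (¬b)); else branch requires (t → (¬b)) ∧ (g ∨ e ∨ (b → t) ∨ t ∨ b).
Before the if: (t → ((¬g) → ((¬e) → (¬b)))) ∧ ((¬t) → ((t → (¬b)) ∧ (g ∨ e ∨ (b → t) ∨ t ∨ b)))
Answer: WP = (t → ((¬g) → ((¬e) → (¬b)))) ∧ ((¬t) → ((t → (¬b)) ∧ (g ∨ e ∨ (b → t) ∨ t ∨ b)))


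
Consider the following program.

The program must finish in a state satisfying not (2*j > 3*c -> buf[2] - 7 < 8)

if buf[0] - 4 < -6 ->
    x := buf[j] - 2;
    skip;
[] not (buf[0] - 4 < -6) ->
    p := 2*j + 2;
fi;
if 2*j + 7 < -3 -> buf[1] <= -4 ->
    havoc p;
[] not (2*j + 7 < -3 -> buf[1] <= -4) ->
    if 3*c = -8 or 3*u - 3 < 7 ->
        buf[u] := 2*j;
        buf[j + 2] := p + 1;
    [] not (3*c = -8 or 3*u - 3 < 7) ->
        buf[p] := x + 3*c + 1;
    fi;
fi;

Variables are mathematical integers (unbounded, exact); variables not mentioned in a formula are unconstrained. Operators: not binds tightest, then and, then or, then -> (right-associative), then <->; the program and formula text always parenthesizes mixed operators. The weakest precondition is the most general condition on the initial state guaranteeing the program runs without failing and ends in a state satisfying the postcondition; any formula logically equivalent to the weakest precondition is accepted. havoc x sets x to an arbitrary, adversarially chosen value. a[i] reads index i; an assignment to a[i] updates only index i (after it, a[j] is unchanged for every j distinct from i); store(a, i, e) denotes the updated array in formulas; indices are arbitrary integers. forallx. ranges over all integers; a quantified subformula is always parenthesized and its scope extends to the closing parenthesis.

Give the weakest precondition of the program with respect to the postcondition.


Working backward. After the program, the postcondition not (2*j > 3*c -> buf[2] - 7 < 8) must hold; in canonical form it is not (2*j > 3*c -> buf[2] < 15).
Then branch requires not (2*j > 3*c -> buf[2] < 15); else branch requires ((3*c = -8 or 3*u < 10) -> (not (2*j > 3*c -> store(store(buf, u, 2*j), j + 2, p + 1)[2] < 15))) and ((not (3*c = -8 or 3*u < 10)) -> (not (2*j > 3*c -> store(buf, p, 3*c + x + 1)[2] < 15))).
Before the if: ((2*j < -10 -> buf[1] <= -4) -> (not (2*j > 3*c -> buf[2] < 15))) and ((not (2*j < -10 -> buf[1] <= -4)) -> (((3*c = -8 or 3*u < 10) -> (not (2*j > 3*c -> store(store(buf, u, 2*j), j + 2, p + 1)[2] < 15))) and ((not (3*c = -8 or 3*u < 10)) -> (not (2*j > 3*c -> store(buf, p, 3*c + x + 1)[2] < 15)))))
Then branch requires ((2*j < -10 -> buf[1] <= -4) -> (not (2*j > 3*c -> buf[2] < 15))) and ((not (2*j < -10 -> buf[1] <= -4)) -> (((3*c = -8 or 3*u < 10) -> (not (2*j > 3*c -> store(store(buf, u, 2*j), j + 2, p + 1)[2] < 15))) and ((not (3*c = -8 or 3*u < 10)) -> (not (2*j > 3*c -> store(buf, p, buf[j] + 3*c - 1)[2] < 15))))); else branch requires ((2*j < -10 -> buf[1] <= -4) -> (not (2*j > 3*c -> buf[2] < 15))) and ((not (2*j < -10 -> buf[1] <= -4)) -> (((3*c = -8 or 3*u < 10) -> (not (2*j > 3*c -> store(store(buf, u, 2*j), j + 2, 2*j + 3)[2] < 15))) and ((not (3*c = -8 or 3*u < 10)) -> (not (2*j > 3*c -> store(buf, 2*j + 2, 3*c + x + 1)[2] < 15))))).
Before the if: (buf[0] < -2 -> (((2*j < -10 -> buf[1] <= -4) -> (not (2*j > 3*c -> buf[2] < 15))) and ((not (2*j < -10 -> buf[1] <= -4)) -> (((3*c = -8 or 3*u < 10) -> (not (2*j > 3*c -> store(store(buf, u, 2*j), j + 2, p + 1)[2] < 15))) and ((not (3*c = -8 or 3*u < 10)) -> (not (2*j > 3*c -> store(buf, p, buf[j] + 3*c - 1)[2] < 15))))))) and ((not (buf[0] < -2)) -> (((2*j < -10 -> buf[1] <= -4) -> (not (2*j > 3*c -> buf[2] < 15))) and ((not (2*j < -10 -> buf[1] <= -4)) -> (((3*c = -8 or 3*u < 10) -> (not (2*j > 3*c -> store(store(buf, u, 2*j), j + 2, 2*j + 3)[2] < 15))) and ((not (3*c = -8 or 3*u < 10)) -> (not (2*j > 3*c -> store(buf, 2*j + 2, 3*c + x + 1)[2] < 15)))))))
Answer: WP = (buf[0] < -2 -> (((2*j < -10 -> buf[1] <= -4) -> (not (2*j > 3*c -> buf[2] < 15))) and ((not (2*j < -10 -> buf[1] <= -4)) -> (((3*c = -8 or 3*u < 10) -> (not (2*j > 3*c -> store(store(buf, u, 2*j), j + 2, p + 1)[2] < 15))) and ((not (3*c = -8 or 3*u < 10)) -> (not (2*j > 3*c -> store(buf, p, buf[j] + 3*c - 1)[2] < 15))))))) and ((not (buf[0] < -2)) -> (((2*j < -10 -> buf[1] <= -4) -> (not (2*j > 3*c -> buf[2] < 15))) and ((not (2*j < -10 -> buf[1] <= -4)) -> (((3*c = -8 or 3*u < 10) -> (not (2*j > 3*c -> store(store(buf, u, 2*j), j + 2, 2*j + 3)[2] < 15))) and ((not (3*c = -8 or 3*u < 10)) -> (not (2*j > 3*c -> store(buf, 2*j + 2, 3*c + x + 1)[2] < 15)))))))


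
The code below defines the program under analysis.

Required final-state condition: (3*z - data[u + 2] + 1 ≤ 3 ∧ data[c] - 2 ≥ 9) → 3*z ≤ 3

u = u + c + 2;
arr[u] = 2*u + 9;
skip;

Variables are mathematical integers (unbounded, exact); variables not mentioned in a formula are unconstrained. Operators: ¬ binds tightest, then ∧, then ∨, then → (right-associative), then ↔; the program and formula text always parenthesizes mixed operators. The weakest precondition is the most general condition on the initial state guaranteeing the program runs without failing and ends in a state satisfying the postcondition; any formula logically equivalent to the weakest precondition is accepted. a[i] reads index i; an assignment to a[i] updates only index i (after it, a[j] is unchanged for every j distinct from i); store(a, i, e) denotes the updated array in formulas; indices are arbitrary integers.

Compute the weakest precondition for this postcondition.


Working backward. After the program, the postcondition (3*z - data[u + 2] + 1 ≤ 3 ∧ data[c] - 2 ≥ 9) → 3*z ≤ 3 must hold; in canonical form it is (3*z ≤ data[u + 2] + 2 ∧ data[c] ≥ 11) → 3*z ≤ 3.
Before skip: (3*z ≤ data[u + 2] + 2 ∧ data[c] ≥ 11) → 3*z ≤ 3
Before arr[u] := 2*u + 9: (3*z ≤ data[u + 2] + 2 ∧ data[c] ≥ 11) → 3*z ≤ 3
Before u := u + c + 2: (3*z ≤ data[c + u + 4] + 2 ∧ data[c] ≥ 11) → 3*z ≤ 3
Answer: WP = (3*z ≤ data[c + u + 4] + 2 ∧ data[c] ≥ 11) → 3*z ≤ 3


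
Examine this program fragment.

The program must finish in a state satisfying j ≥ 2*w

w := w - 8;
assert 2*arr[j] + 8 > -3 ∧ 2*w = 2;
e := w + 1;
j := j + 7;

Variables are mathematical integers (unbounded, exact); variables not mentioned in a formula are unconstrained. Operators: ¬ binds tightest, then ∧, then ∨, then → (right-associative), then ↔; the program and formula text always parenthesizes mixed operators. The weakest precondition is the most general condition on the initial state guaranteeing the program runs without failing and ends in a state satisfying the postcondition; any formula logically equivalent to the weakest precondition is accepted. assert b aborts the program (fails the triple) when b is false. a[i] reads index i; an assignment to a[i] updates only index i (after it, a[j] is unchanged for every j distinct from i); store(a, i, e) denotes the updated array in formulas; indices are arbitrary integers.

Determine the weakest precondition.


Working backward. After the program, j ≥ 2*w must hold.
Before j := j + 7: j ≥ 2*w - 7
Before e := w + 1: j ≥ 2*w - 7
Before assert 2*arr[j] + 8 > -3 ∧ 2*w = 2: 2*arr[j] > -11 ∧ 2*w = 2 ∧ j ≥ 2*w - 7
Before w := w - 8: 2*arr[j] > -11 ∧ 2*w = 18 ∧ j ≥ 2*w - 23
Answer: WP = 2*arr[j] > -11 ∧ 2*w = 18 ∧ j ≥ 2*w - 23


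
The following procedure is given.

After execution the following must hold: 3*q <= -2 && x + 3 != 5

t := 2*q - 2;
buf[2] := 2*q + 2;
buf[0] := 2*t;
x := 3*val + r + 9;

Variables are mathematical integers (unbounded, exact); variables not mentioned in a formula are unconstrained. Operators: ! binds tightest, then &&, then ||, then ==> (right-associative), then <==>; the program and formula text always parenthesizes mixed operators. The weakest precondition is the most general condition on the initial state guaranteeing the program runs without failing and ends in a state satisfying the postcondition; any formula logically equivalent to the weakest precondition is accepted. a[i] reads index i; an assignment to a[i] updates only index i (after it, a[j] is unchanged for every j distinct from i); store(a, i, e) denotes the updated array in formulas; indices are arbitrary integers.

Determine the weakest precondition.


Working backward. After the program, the postcondition 3*q <= -2 && x + 3 != 5 must hold; in canonical form it is 3*q <= -2 && x != 2.
Before x := 3*val + r + 9: 3*q <= -2 && r + 3*val != -7
Before buf[0] := 2*t: 3*q <= -2 && r + 3*val != -7
Before buf[2] := 2*q + 2: 3*q <= -2 && r + 3*val != -7
Before t := 2*q - 2: 3*q <= -2 && r + 3*val != -7
Answer: WP = 3*q <= -2 && r + 3*val != -7


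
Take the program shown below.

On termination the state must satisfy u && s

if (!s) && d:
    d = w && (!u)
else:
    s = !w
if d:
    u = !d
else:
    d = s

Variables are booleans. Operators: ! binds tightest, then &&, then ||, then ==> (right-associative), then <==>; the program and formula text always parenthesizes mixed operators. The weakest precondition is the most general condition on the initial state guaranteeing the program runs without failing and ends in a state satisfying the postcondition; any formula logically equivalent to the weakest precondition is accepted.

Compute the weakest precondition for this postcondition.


Working backward. After the program, u && s must hold.
Then branch requires (!d) && s; else branch requires u && s.
Before the if: (d ==> ((!d) && s)) && ((!d) ==> (u && s))
Then branch requires ((w && (!u)) ==> ((!(w && (!u))) && s)) && ((!(w && (!u))) ==> (u && s)); else branch requires (d ==> ((!d) && (!w))) && ((!d) ==> (u && (!w))).
Before the if: (((!s) && d) ==> (((w && (!u)) ==> ((!(w && (!u))) && s)) && ((!(w && (!u))) ==> (u && s)))) && ((!((!s) && d)) ==> ((d ==> ((!d) && (!w))) && ((!d) ==> (u && (!w)))))
Answer: WP = (((!s) && d) ==> (((w && (!u)) ==> ((!(w && (!u))) && s)) && ((!(w && (!u))) ==> (u && s)))) && ((!((!s) && d)) ==> ((d ==> ((!d) && (!w))) && ((!d) ==> (u && (!w)))))


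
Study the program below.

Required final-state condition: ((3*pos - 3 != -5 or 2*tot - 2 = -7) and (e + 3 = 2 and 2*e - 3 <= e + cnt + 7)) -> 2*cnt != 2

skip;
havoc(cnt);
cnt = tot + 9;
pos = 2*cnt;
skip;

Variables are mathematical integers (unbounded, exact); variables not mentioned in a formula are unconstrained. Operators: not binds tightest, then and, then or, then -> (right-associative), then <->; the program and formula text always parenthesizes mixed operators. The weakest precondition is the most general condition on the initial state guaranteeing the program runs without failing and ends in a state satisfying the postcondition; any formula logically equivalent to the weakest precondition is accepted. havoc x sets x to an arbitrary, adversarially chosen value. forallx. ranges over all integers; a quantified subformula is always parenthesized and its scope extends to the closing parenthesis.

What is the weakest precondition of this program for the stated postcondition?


Working backward. After the program, the postcondition ((3*pos - 3 != -5 or 2*tot - 2 = -7) and (e + 3 = 2 and 2*e - 3 <= e + cnt + 7)) -> 2*cnt != 2 must hold; in canonical form it is ((3*pos != -2 or 2*tot = -5) and e = -1 and e <= cnt + 10) -> 2*cnt != 2.
Before skip: ((3*pos != -2 or 2*tot = -5) and e = -1 and e <= cnt + 10) -> 2*cnt != 2
Before pos := 2*cnt: ((6*cnt != -2 or 2*tot = -5) and e = -1 and e <= cnt + 10) -> 2*cnt != 2
Before cnt := tot + 9: ((6*tot != -56 or 2*tot = -5) and e = -1 and e <= tot + 19) -> 2*tot != -16
Before havoc cnt: ((6*tot != -56 or 2*tot = -5) and e = -1 and e <= tot + 19) -> 2*tot != -16
Before skip: ((6*tot != -56 or 2*tot = -5) and e = -1 and e <= tot + 19) -> 2*tot != -16
Answer: WP = ((6*tot != -56 or 2*tot = -5) and e = -1 and e <= tot + 19) -> 2*tot != -16


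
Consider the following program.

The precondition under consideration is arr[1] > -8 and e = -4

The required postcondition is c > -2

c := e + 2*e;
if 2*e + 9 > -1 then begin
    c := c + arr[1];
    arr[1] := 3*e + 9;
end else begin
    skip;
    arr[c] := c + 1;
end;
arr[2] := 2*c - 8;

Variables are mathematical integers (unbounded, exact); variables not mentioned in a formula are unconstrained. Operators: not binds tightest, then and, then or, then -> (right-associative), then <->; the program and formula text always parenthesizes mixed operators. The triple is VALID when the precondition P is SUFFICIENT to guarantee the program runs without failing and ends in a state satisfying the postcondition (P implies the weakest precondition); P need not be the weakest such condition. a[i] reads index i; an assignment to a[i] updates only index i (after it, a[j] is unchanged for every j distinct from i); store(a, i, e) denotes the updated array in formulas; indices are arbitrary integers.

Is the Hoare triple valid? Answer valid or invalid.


Working backward. After the program, c > -2 must hold.
Before arr[2] := 2*c - 8: c > -2
Then branch requires arr[1] + c > -2; else branch requires c > -2.
Before the if: (2*e > -10 -> arr[1] + c > -2) and ((not (2*e > -10)) -> c > -2)
Before c := e + 2*e: (2*e > -10 -> arr[1] + 3*e > -2) and ((not (2*e > -10)) -> 3*e > -2)
The weakest precondition is (2*e > -10 -> arr[1] + 3*e > -2) and ((not (2*e > -10)) -> 3*e > -2).
Check whether arr[1] > -8 and e = -4 implies it.
Countermodel: at the initial state arr = {[1] = 0, elsewhere 0}, e = -4, the precondition holds but the weakest precondition fails.
Answer: invalid


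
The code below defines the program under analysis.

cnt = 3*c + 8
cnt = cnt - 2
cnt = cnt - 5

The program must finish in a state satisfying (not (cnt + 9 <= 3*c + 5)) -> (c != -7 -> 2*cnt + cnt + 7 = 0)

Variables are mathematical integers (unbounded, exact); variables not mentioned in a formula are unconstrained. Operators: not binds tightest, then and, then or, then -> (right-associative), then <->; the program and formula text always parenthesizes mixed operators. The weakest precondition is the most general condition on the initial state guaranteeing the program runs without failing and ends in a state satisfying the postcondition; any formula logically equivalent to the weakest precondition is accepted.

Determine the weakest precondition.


Working backward. After the program, the postcondition (not (cnt + 9 <= 3*c + 5)) -> (c != -7 -> 2*cnt + cnt + 7 = 0) must hold; in canonical form it is (not (cnt <= 3*c - 4)) -> (c != -7 -> 3*cnt = -7).
Before cnt := cnt - 5: (not (cnt <= 3*c + 1)) -> (c != -7 -> 3*cnt = 8)
Before cnt := cnt - 2: (not (cnt <= 3*c + 3)) -> (c != -7 -> 3*cnt = 14)
Before cnt := 3*c + 8: c != -7 -> 9*c = -10
Answer: WP = c != -7 -> 9*c = -10


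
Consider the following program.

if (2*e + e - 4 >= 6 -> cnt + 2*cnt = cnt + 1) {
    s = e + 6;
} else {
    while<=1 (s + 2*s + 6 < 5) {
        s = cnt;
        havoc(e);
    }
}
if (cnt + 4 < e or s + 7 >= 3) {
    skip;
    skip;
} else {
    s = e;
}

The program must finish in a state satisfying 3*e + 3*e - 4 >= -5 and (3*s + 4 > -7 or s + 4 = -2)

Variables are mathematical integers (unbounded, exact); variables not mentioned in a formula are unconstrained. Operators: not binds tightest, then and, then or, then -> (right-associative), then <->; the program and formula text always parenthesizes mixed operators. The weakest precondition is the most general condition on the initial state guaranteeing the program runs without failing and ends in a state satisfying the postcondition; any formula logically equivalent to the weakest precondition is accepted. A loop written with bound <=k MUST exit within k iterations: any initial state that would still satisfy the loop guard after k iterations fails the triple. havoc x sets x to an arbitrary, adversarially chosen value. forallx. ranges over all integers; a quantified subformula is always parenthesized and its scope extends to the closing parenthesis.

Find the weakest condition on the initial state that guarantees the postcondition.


Working backward. After the program, the postcondition 3*e + 3*e - 4 >= -5 and (3*s + 4 > -7 or s + 4 = -2) must hold; in canonical form it is 6*e >= -1 and (3*s > -11 or s = -6).
Then branch requires 6*e >= -1 and (3*s > -11 or s = -6); else branch requires 6*e >= -1 and (3*e > -11 or e = -6).
Before the if: ((cnt < e - 4 or s >= -4) -> (6*e >= -1 and (3*s > -11 or s = -6))) and ((not (cnt < e - 4 or s >= -4)) -> (6*e >= -1 and (3*e > -11 or e = -6)))
Then branch requires ((cnt < e - 4 or e >= -10) -> (6*e >= -1 and (3*e > -29 or e = -12))) and ((not (cnt < e - 4 or e >= -10)) -> (6*e >= -1 and (3*e > -11 or e = -6))); else branch requires (3*s < -1 -> (forall e_1. ((not (3*cnt < -1)) and ((cnt < e_1 - 4 or cnt >= -4) -> (6*e_1 >= -1 and (3*cnt > -11 or cnt = -6))) and ((not (cnt < e_1 - 4 or cnt >= -4)) -> (6*e_1 >= -1 and (3*e_1 > -11 or e_1 = -6)))))) and ((not (3*s < -1)) -> (((cnt < e - 4 or s >= -4) -> (6*e >= -1 and (3*s > -11 or s = -6))) and ((not (cnt < e - 4 or s >= -4)) -> (6*e >= -1 and (3*e > -11 or e = -6))))).
Before the if: ((3*e >= 10 -> 2*cnt = 1) -> (((cnt < e - 4 or e >= -10) -> (6*e >= -1 and (3*e > -29 or e = -12))) and ((not (cnt < e - 4 or e >= -10)) -> (6*e >= -1 and (3*e > -11 or e = -6))))) and ((not (3*e >= 10 -> 2*cnt = 1)) -> ((3*s < -1 -> (forall e_1. ((not (3*cnt < -1)) and ((cnt < e_1 - 4 or cnt >= -4) -> (6*e_1 >= -1 and (3*cnt > -11 or cnt = -6))) and ((not (cnt < e_1 - 4 or cnt >= -4)) -> (6*e_1 >= -1 and (3*e_1 > -11 or e_1 = -6)))))) and ((not (3*s < -1)) -> (((cnt < e - 4 or s >= -4) -> (6*e >= -1 and (3*s > -11 or s = -6))) and ((not (cnt < e - 4 or s >= -4)) -> (6*e >= -1 and (3*e > -11 or e = -6)))))))
Answer: WP = ((3*e >= 10 -> 2*cnt = 1) -> (((cnt < e - 4 or e >= -10) -> (6*e >= -1 and (3*e > -29 or e = -12))) and ((not (cnt < e - 4 or e >= -10)) -> (6*e >= -1 and (3*e > -11 or e = -6))))) and ((not (3*e >= 10 -> 2*cnt = 1)) -> ((3*s < -1 -> (forall e_1. ((not (3*cnt < -1)) and ((cnt < e_1 - 4 or cnt >= -4) -> (6*e_1 >= -1 and (3*cnt > -11 or cnt = -6))) and ((not (cnt < e_1 - 4 or cnt >= -4)) -> (6*e_1 >= -1 and (3*e_1 > -11 or e_1 = -6)))))) and ((not (3*s < -1)) -> (((cnt < e - 4 or s >= -4) -> (6*e >= -1 and (3*s > -11 or s = -6))) and ((not (cnt < e - 4 or s >= -4)) -> (6*e >= -1 and (3*e > -11 or e = -6)))))))


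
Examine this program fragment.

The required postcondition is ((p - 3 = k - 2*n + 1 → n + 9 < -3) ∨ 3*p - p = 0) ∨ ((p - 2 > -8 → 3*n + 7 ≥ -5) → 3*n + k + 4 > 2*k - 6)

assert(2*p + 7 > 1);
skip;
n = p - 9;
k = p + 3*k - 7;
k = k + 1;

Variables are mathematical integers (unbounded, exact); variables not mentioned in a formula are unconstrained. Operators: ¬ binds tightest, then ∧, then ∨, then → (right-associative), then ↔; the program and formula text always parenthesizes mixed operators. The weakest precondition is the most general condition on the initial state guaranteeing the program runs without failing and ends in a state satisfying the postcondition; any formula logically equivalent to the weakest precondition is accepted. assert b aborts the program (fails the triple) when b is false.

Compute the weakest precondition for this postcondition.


Working backward. After the program, the postcondition ((p - 3 = k - 2*n + 1 → n + 9 < -3) ∨ 3*p - p = 0) ∨ ((p - 2 > -8 → 3*n + 7 ≥ -5) → 3*n + k + 4 > 2*k - 6) must hold; in canonical form it is (2*n + p = k + 4 → n < -12) ∨ 2*p = 0 ∨ ((p > -6 → 3*n ≥ -12) → 3*n > k - 10).
Before k := k + 1: (2*n + p = k + 5 → n < -12) ∨ 2*p = 0 ∨ ((p > -6 → 3*n ≥ -12) → 3*n > k - 9)
Before k := p + 3*k - 7: (2*n = 3*k - 2 → n < -12) ∨ 2*p = 0 ∨ ((p > -6 → 3*n ≥ -12) → 3*n > 3*k + p - 16)
Before n := p - 9: (2*p = 3*k + 16 → p < -3) ∨ 2*p = 0 ∨ ((p > -6 → 3*p ≥ 15) → 2*p > 3*k + 11)
Before skip: (2*p = 3*k + 16 → p < -3) ∨ 2*p = 0 ∨ ((p > -6 → 3*p ≥ 15) → 2*p > 3*k + 11)
Before assert 2*p + 7 > 1: 2*p > -6 ∧ ((2*p = 3*k + 16 → p < -3) ∨ 2*p = 0 ∨ ((p > -6 → 3*p ≥ 15) → 2*p > 3*k + 11))
Answer: WP = 2*p > -6 ∧ ((2*p = 3*k + 16 → p < -3) ∨ 2*p = 0 ∨ ((p > -6 → 3*p ≥ 15) → 2*p > 3*k + 11))


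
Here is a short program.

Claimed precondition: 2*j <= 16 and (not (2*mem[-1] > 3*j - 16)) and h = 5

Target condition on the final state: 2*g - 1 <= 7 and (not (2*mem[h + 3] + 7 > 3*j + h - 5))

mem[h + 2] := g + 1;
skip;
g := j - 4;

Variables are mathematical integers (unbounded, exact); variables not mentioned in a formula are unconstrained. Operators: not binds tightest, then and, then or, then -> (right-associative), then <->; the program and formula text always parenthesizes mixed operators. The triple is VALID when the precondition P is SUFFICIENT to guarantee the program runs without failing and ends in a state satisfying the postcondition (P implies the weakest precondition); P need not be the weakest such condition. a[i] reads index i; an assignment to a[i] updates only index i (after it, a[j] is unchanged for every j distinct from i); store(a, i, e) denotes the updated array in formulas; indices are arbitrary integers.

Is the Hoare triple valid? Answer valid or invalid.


Working backward. After the program, the postcondition 2*g - 1 <= 7 and (not (2*mem[h + 3] + 7 > 3*j + h - 5)) must hold; in canonical form it is 2*g <= 8 and (not (2*mem[h + 3] > h + 3*j - 12)).
Before g := j - 4: 2*j <= 16 and (not (2*mem[h + 3] > h + 3*j - 12))
Before skip: 2*j <= 16 and (not (2*mem[h + 3] > h + 3*j - 12))
Before mem[h + 2] := g + 1: 2*j <= 16 and (not (2*store(mem, h + 2, g + 1)[h + 3] > h + 3*j - 12))
The weakest precondition is 2*j <= 16 and (not (2*store(mem, h + 2, g + 1)[h + 3] > h + 3*j - 12)).
Check whether 2*j <= 16 and (not (2*mem[-1] > 3*j - 16)) and h = 5 implies it.
Countermodel: at the initial state g = 0, h = 5, j = 0, mem = {[-1] = -8, [7] = -8, [8] = 0, elsewhere -8}, the precondition holds but the weakest precondition fails.
Answer: invalid


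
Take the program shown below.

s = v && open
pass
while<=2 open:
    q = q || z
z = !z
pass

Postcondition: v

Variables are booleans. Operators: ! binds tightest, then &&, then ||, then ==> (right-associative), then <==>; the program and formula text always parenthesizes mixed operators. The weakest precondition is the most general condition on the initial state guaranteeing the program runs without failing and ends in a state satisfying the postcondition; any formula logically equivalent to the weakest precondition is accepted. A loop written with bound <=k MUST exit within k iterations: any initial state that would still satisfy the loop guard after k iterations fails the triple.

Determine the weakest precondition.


Working backward. After the program, v must hold.
Before skip: v
Before z := !z: v
Before the loop (bound <=2), unroll the exhaustion recursion (WP_0 = exit-now case; WP_j = one more guarded iteration, up to j = 2):
  WP_0: (!open) && v
  WP_1: (open ==> ((!open) && v)) && ((!open) ==> v)
  WP_2: (open ==> ((open ==> ((!open) && v)) && ((!open) ==> v))) && ((!open) ==> v)
So before the loop: (open ==> ((open ==> ((!open) && v)) && ((!open) ==> v))) && ((!open) ==> v)
Before skip: (open ==> ((open ==> ((!open) && v)) && ((!open) ==> v))) && ((!open) ==> v)
Before s := v && open: (open ==> ((open ==> ((!open) && v)) && ((!open) ==> v))) && ((!open) ==> v)
Answer: WP = (open ==> ((open ==> ((!open) && v)) && ((!open) ==> v))) && ((!open) ==> v)


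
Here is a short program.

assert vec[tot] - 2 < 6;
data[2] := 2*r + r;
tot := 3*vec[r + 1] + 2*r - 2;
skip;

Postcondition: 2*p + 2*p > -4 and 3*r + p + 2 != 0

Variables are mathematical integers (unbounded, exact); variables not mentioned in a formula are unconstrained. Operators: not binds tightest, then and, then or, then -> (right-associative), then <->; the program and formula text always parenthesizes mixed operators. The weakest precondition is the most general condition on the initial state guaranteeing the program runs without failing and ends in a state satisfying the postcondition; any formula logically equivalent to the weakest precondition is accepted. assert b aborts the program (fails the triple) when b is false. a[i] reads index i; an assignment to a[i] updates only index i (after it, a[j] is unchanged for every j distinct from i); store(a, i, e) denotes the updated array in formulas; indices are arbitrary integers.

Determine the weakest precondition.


Working backward. After the program, the postcondition 2*p + 2*p > -4 and 3*r + p + 2 != 0 must hold; in canonical form it is 4*p > -4 and p + 3*r != -2.
Before skip: 4*p > -4 and p + 3*r != -2
Before tot := 3*vec[r + 1] + 2*r - 2: 4*p > -4 and p + 3*r != -2
Before data[2] := 2*r + r: 4*p > -4 and p + 3*r != -2
Before assert vec[tot] - 2 < 6: vec[tot] < 8 and 4*p > -4 and p + 3*r != -2
Answer: WP = vec[tot] < 8 and 4*p > -4 and p + 3*r != -2
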